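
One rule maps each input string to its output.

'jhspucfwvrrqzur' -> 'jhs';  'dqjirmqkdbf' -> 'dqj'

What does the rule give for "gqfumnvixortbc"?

Rule — keep only the first 3 characters.
On "gqfumnvixortbc" that produces "gqf".

gqf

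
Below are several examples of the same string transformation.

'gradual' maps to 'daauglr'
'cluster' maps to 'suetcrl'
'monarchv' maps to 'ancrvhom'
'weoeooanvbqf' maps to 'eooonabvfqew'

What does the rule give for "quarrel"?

raerqlu

Looking at the pairs, the operation is to move the first 2 characters to the end (rotate left by 2), then swap each adjacent pair of characters (1↔2, 3↔4, ...).
On "quarrel": the first step gives "arrelqu", and the second then gives "raerqlu".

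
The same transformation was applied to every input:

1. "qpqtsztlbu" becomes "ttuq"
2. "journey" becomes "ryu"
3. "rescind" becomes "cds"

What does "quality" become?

lya

The transformation: move the first 3 characters to the end (rotate left by 3), then keep one character in every 3, starting at position 1 (positions 1st, 4th, 7th, ...).
Working it through for "quality": intermediate "lityqua", final "lya".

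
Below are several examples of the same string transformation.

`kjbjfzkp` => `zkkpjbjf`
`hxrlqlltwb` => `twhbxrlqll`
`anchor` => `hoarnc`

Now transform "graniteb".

What's happening: swap the first and last characters, then move the last 3 characters to the front (rotate right by 3).
So "graniteb" becomes "tegbrani".

tegbrani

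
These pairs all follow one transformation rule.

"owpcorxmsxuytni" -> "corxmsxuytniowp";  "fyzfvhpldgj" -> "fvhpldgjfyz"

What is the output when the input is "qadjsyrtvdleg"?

The rule is to move the first 3 characters to the end (rotate left by 3).
"qadjsyrtvdleg" → "jsyrtvdlegqad".

jsyrtvdlegqad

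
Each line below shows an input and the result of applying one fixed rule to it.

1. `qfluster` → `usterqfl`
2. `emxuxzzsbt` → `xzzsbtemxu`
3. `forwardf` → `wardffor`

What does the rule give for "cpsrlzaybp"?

lzaybpcpsr

Rule — move the last character to the front, then swap the front and back halves of the string.
For "cpsrlzaybp", step one produces "pcpsrlzayb"; step two turns that into "lzaybpcpsr".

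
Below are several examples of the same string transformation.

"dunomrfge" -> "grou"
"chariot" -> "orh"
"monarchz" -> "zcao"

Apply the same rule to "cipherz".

rhi

The pattern: keep every other character starting from the second (positions 2nd, 4th, 6th, ...), then reverse the string.
Working it through for "cipherz": intermediate "ihr", final "rhi".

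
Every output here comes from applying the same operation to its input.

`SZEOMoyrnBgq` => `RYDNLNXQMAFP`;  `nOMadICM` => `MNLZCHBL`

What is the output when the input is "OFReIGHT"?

NEQDHFGS

Each output is the input with this applied: shift every letter 1 place backward in the alphabet (wrapping around), then convert every letter to uppercase.
Working it through for "OFReIGHT": intermediate "NEQdHFGS", final "NEQDHFGS".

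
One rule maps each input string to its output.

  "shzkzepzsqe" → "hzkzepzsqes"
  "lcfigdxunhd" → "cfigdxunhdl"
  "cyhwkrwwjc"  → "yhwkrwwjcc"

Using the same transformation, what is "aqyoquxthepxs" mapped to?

qyoquxthepxsa

The rule is to move the first character to the end.
For "aqyoquxthepxs" the result is "qyoquxthepxsa".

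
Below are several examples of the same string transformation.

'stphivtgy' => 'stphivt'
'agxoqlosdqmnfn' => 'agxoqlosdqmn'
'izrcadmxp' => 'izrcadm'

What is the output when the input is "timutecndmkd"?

timutecndm

What's happening: delete the last 2 characters.
Doing the same to "timutecndmkd": "timutecndm".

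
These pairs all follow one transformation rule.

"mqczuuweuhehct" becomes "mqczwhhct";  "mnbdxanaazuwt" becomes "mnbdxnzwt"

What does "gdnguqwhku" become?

In each case the input is transformed by: remove every vowel.
Doing the same to "gdnguqwhku": "gdngqwhk".

gdngqwhk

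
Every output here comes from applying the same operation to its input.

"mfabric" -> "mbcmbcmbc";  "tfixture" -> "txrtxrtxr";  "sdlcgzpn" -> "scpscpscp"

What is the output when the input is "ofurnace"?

orcorcorc

What's happening: keep one character in every 3, starting at position 1 (positions 1st, 4th, 7th, ...), then write the whole string 3 times in a row.
For "ofurnace", step one produces "orc"; step two turns that into "orcorcorc".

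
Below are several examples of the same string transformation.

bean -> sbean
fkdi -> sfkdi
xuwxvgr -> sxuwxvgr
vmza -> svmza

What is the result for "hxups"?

Each output is the input with this applied: prepend "s".
For "hxups" the result is "shxups".

shxups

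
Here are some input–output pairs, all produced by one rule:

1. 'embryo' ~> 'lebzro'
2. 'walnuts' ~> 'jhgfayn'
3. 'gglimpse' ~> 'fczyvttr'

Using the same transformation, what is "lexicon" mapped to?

kbayvrp

Each output is the input with this applied: sort the characters into reverse alphabetical order, then shift every letter 13 places forward in the alphabet (wrapping around) — i.e. ROT13.
Applying both steps to "lexicon": "xonliec", then "kbayvrp".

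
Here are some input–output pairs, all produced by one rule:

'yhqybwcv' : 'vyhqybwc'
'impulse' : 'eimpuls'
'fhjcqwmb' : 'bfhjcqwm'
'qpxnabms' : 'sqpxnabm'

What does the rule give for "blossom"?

mblosso

The pattern: move the last character to the front.
Applying that to "blossom" gives "mblosso".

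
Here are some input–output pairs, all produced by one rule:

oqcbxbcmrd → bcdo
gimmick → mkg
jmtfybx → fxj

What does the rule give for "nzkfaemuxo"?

fmon

The pattern: keep one character in every 3, starting at position 1 (positions 1st, 4th, 7th, ...), then move the first character to the end.
On "nzkfaemuxo" that produces "fmon".
(Check on "gimmick": → "gmk" → "mkg" ✓)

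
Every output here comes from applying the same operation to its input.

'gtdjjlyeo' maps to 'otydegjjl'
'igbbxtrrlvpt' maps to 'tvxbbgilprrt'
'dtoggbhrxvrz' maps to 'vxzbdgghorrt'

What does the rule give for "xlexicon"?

oxxceiln

Looking at the pairs, the operation is to sort the characters into alphabetical order, then move the last 3 characters to the front (rotate right by 3).
Starting from "xlexicon": after the first operation, "ceilnoxx"; after the second, "oxxceiln".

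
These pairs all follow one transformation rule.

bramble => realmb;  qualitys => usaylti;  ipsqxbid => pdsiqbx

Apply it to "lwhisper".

wrheips

Looking at the pairs, the operation is to delete the first character, then take characters alternately from the front and the back (1st, last, 2nd, 2nd-last, ...).
Working it through for "lwhisper": intermediate "whisper", final "wrheips".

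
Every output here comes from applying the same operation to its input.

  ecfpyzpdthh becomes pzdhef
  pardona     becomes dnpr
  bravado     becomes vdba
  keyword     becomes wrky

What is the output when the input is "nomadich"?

aiho

Each output is the input with this applied: move the first 3 characters to the end (rotate left by 3), then keep every other character starting from the first (positions 1st, 3rd, 5th, ...).
Applying that to "nomadich" gives "aiho".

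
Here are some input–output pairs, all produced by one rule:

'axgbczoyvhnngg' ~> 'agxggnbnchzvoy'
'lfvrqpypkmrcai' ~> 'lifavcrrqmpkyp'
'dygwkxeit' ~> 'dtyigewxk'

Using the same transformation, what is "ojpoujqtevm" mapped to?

omjvpeotuqj

Each output is the input with this applied: take characters alternately from the front and the back (1st, last, 2nd, 2nd-last, ...).
Doing the same to "ojpoujqtevm": "omjvpeotuqj".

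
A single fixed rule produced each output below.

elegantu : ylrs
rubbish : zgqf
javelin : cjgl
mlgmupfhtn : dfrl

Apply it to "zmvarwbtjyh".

The transformation: shift every letter 2 places backward in the alphabet (wrapping around), then keep only the last 4 characters.
"zmvarwbtjyh" → "xktypuzrhwf" → "rhwf".
(Check on "mlgmupfhtn": → "kjeksndfrl" → "dfrl" ✓)

rhwf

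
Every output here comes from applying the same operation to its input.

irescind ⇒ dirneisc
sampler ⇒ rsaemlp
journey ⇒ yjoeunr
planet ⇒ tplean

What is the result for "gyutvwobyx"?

xgyyubtovw

Each output is the input with this applied: swap the first and last characters, then take characters alternately from the front and the back (1st, last, 2nd, 2nd-last, ...).
For "gyutvwobyx", step one produces "xyutvwobyg"; step two turns that into "xgyyubtovw".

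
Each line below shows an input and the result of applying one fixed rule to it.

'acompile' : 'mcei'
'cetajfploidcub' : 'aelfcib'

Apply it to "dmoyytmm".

The pattern: keep every other character starting from the second (positions 2nd, 4th, 6th, ...), then swap each adjacent pair of characters (1↔2, 3↔4, ...).
For "dmoyytmm", step one produces "mytm"; step two turns that into "ymmt".
(Check on "acompile": → "cmie" → "mcei" ✓)

ymmt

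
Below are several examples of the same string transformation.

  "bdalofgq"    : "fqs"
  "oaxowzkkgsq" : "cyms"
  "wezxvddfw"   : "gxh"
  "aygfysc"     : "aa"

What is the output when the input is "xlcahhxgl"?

The rule is to shift every letter 2 places forward in the alphabet (wrapping around), then keep one character in every 3, starting at position 2 (positions 2nd, 5th, 8th, ...).
Applying both steps to "xlcahhxgl": "znecjjzin", then "nji".

nji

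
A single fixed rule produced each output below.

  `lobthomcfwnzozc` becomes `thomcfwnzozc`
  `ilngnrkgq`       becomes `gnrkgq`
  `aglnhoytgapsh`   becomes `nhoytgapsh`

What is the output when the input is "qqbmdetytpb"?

The transformation: delete the first 3 characters.
On "qqbmdetytpb" that produces "mdetytpb".

mdetytpb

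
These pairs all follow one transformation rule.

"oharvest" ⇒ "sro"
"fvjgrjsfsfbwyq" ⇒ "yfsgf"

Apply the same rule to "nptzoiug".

Each output is the input with this applied: keep one character in every 3, starting at position 1 (positions 1st, 4th, 7th, ...), then reverse the string.
On "nptzoiug": the first step gives "nzu", and the second then gives "uzn".
(Check on "oharvest": → "ors" → "sro" ✓)

uzn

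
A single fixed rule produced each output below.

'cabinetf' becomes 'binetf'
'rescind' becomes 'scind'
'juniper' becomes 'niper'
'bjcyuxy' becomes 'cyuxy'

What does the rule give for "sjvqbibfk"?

The transformation: delete the first 2 characters.
Applying that to "sjvqbibfk" gives "vqbibfk".

vqbibfk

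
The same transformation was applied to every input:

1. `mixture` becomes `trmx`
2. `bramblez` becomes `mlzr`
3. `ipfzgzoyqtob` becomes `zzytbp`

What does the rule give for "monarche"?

Rule — move the first 3 characters to the end (rotate left by 3), then keep every other character starting from the first (positions 1st, 3rd, 5th, ...).
"monarche" → "archemon" → "aceo".

aceo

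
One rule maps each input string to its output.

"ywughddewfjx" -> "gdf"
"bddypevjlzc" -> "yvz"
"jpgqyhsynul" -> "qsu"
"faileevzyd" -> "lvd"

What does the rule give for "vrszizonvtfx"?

zot

What's happening: delete the first 3 characters, then keep one character in every 3, starting at position 1 (positions 1st, 4th, 7th, ...).
Starting from "vrszizonvtfx": after the first operation, "zizonvtfx"; after the second, "zot".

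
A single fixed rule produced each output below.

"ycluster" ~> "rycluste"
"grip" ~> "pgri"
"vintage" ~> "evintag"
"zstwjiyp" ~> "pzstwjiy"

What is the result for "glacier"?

What's happening: move the last character to the front.
"glacier" → "rglacie".

rglacie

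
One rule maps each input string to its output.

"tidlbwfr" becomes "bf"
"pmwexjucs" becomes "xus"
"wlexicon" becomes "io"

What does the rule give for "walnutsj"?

us

The pattern: delete the first 3 characters, then keep every other character starting from the second (positions 2nd, 4th, 6th, ...).
For "walnutsj", step one produces "nutsj"; step two turns that into "us".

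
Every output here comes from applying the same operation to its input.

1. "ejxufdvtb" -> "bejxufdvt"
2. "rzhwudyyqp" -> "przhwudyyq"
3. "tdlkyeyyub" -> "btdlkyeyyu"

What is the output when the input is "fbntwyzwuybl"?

lfbntwyzwuyb

Looking at the pairs, the operation is to move the last character to the front.
Applying that to "fbntwyzwuybl" gives "lfbntwyzwuyb".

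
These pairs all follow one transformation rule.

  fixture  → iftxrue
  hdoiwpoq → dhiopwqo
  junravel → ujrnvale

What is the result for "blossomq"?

The rule is to swap each adjacent pair of characters (1↔2, 3↔4, ...).
So "blossomq" becomes "lbsoosqm".

lbsoosqm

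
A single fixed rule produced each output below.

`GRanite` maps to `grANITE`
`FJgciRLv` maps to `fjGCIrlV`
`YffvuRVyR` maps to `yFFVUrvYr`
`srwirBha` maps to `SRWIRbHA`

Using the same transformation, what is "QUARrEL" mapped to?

quarRel

What's happening: flip the case of every letter.
Applying that to "QUARrEL" gives "quarRel".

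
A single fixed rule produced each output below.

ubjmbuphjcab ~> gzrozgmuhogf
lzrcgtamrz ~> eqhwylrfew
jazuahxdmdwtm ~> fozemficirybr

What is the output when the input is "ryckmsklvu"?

dwphxrqpza

The pattern: swap each adjacent pair of characters (1↔2, 3↔4, ...), then shift every letter 5 places forward in the alphabet (wrapping around).
"ryckmsklvu" → "dwphxrqpza".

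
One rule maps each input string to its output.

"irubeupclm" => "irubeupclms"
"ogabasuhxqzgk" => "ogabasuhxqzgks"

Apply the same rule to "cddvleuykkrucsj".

Looking at the pairs, the operation is to append "s".
"cddvleuykkrucsj" → "cddvleuykkrucsjs".

cddvleuykkrucsjs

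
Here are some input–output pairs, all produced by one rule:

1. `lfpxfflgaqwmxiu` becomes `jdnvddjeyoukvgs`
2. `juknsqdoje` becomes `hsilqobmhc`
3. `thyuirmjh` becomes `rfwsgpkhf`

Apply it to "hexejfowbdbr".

In each case the input is transformed by: shift every letter 2 places backward in the alphabet (wrapping around).
So "hexejfowbdbr" becomes "fcvchdmuzbzp".

fcvchdmuzbzp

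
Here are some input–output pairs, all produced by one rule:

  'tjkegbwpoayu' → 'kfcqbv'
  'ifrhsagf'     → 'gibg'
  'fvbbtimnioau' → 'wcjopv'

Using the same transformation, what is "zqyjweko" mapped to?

rkfp

What's happening: keep every other character starting from the second (positions 2nd, 4th, 6th, ...), then shift every letter 1 place forward in the alphabet (wrapping around).
On "zqyjweko": the first step gives "qjeo", and the second then gives "rkfp".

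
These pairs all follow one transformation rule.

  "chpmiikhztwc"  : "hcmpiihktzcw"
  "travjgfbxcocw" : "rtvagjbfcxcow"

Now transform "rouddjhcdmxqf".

The transformation: swap each adjacent pair of characters (1↔2, 3↔4, ...).
For "rouddjhcdmxqf" the result is "ordujdchmdqxf".

ordujdchmdqxf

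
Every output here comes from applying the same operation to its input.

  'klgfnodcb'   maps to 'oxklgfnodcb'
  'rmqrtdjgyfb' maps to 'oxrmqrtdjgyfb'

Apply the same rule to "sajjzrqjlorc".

Looking at the pairs, the operation is to prepend "ox".
Doing the same to "sajjzrqjlorc": "oxsajjzrqjlorc".

oxsajjzrqjlorc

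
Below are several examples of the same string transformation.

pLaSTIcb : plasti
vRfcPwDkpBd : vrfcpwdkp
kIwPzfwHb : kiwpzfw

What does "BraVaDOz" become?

In each case the input is transformed by: delete the last 2 characters, then convert every letter to lowercase.
Doing the same to "BraVaDOz": "bravad".

bravad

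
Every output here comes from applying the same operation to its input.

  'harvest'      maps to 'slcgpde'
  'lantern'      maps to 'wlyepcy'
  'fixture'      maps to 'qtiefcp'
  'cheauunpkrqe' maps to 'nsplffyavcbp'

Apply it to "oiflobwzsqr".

ztqwzmhkdbc

The pattern: shift every letter 11 places forward in the alphabet (wrapping around).
For "oiflobwzsqr" the result is "ztqwzmhkdbc".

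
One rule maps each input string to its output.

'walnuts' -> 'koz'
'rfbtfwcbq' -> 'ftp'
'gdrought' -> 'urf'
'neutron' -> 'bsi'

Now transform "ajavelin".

oxo

The transformation: shift every letter 12 places backward in the alphabet (wrapping around), then keep only the first 3 characters.
Doing the same to "ajavelin": "oxo".
(Check on "walnuts": → "kozbihg" → "koz" ✓)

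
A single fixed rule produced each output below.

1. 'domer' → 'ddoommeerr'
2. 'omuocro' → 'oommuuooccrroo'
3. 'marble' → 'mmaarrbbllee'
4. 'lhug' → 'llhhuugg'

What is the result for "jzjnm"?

The pattern: double every character.
So "jzjnm" becomes "jjzzjjnnmm".

jjzzjjnnmm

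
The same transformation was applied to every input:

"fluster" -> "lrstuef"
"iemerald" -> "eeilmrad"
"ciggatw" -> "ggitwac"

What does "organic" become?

The rule is to sort the characters into alphabetical order, then move the first 2 characters to the end (rotate left by 2).
On "organic": the first step gives "acginor", and the second then gives "ginorac".

ginorac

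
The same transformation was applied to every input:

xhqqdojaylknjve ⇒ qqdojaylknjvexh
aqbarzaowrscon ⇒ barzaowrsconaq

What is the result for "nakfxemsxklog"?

kfxemsxklogna

Rule — move the first 2 characters to the end (rotate left by 2).
Applying that to "nakfxemsxklog" gives "kfxemsxklogna".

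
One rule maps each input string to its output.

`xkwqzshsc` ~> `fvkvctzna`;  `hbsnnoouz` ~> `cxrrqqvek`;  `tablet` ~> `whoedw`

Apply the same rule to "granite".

Looking at the pairs, the operation is to shift every letter 3 places forward in the alphabet (wrapping around), then reverse the string.
For "granite", step one produces "judqlwh"; step two turns that into "hwlqduj".

hwlqduj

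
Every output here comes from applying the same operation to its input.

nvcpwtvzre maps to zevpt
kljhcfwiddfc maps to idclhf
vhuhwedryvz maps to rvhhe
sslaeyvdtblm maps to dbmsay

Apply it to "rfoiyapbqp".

The pattern: keep every other character starting from the second (positions 2nd, 4th, 6th, ...), then move the first 3 characters to the end (rotate left by 3).
Applying that to "rfoiyapbqp" gives "bpfia".
(Check on "vhuhwedryvz": → "hherv" → "rvhhe" ✓)

bpfia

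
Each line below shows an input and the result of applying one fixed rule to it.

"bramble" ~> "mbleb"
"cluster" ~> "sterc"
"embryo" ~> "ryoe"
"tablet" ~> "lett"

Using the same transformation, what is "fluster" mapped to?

What's happening: move the first 3 characters to the end (rotate left by 3), then delete the last 2 characters.
For "fluster", step one produces "sterflu"; step two turns that into "sterf".
(Check on "cluster": → "sterclu" → "sterc" ✓)

sterf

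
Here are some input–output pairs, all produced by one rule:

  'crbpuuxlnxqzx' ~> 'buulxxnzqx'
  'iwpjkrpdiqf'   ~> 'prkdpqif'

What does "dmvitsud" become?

vstdu

The rule is to swap each adjacent pair of characters (1↔2, 3↔4, ...), then delete the first 3 characters.
For "dmvitsud", step one produces "mdivstdu"; step two turns that into "vstdu".
(Check on "crbpuuxlnxqzx": → "rcpbuulxxnzqx" → "buulxxnzqx" ✓)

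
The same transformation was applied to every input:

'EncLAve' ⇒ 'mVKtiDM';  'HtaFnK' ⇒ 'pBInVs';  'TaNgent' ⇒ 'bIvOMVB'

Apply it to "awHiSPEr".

The transformation: flip the case of every letter, then shift every letter 8 places forward in the alphabet (wrapping around).
On "awHiSPEr": the first step gives "AWhIspeR", and the second then gives "IEpQaxmZ".

IEpQaxmZ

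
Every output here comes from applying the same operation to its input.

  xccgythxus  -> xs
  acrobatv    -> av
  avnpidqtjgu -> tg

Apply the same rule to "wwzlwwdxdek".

The rule is to keep every other character starting from the second (positions 2nd, 4th, 6th, ...), then keep only the last 2 characters.
For "wwzlwwdxdek", step one produces "wlwxe"; step two turns that into "xe".

xe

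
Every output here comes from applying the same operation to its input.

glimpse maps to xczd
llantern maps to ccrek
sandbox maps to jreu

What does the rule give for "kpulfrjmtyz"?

Each output is the input with this applied: delete the last 3 characters, then shift every letter 9 places backward in the alphabet (wrapping around).
Starting from "kpulfrjmtyz": after the first operation, "kpulfrjm"; after the second, "bglcwiad".

bglcwiad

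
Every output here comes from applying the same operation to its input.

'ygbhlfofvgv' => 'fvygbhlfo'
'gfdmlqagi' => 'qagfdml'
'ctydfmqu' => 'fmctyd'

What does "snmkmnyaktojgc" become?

Rule — delete the last 2 characters, then move the last 2 characters to the front (rotate right by 2).
On "snmkmnyaktojgc": the first step gives "snmkmnyaktoj", and the second then gives "ojsnmkmnyakt".
(Check on "ygbhlfofvgv": → "ygbhlfofv" → "fvygbhlfo" ✓)

ojsnmkmnyakt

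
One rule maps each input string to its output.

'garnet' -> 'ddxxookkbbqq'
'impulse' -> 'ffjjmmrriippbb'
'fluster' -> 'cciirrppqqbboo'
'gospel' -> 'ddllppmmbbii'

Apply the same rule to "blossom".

The rule is to shift every letter 3 places backward in the alphabet (wrapping around), then double every character.
On "blossom" that produces "yyiillpppplljj".
(Check on "garnet": → "dxokbq" → "ddxxookkbbqq" ✓)

yyiillpppplljj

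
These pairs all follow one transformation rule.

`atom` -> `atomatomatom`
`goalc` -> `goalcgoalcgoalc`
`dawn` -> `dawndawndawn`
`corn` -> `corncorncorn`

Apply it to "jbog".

The pattern: write the whole string 3 times in a row.
"jbog" → "jbogjbogjbog".

jbogjbogjbog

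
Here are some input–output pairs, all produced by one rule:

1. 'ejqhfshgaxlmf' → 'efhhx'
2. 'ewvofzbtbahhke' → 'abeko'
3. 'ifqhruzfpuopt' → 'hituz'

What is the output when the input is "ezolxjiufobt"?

eilo

The transformation: keep one character in every 3, starting at position 1 (positions 1st, 4th, 7th, ...), then sort the characters into alphabetical order.
"ezolxjiufobt" → "eilo".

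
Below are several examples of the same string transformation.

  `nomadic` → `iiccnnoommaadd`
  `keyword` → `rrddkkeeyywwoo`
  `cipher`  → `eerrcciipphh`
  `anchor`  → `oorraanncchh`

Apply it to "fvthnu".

nnuuffvvtthh

What's happening: move the last 2 characters to the front (rotate right by 2), then double every character.
"fvthnu" → "nufvth" → "nnuuffvvtthh".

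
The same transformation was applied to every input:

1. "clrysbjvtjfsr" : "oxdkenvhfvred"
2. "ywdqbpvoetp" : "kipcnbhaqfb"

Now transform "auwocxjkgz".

Rule — shift every letter 12 places forward in the alphabet (wrapping around).
Doing the same to "auwocxjkgz": "mgiaojvwsl".

mgiaojvwsl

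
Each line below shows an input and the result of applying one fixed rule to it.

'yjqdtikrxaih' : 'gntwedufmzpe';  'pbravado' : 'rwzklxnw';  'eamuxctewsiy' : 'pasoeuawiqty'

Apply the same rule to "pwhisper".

What's happening: swap the front and back halves of the string, then shift every letter 4 places backward in the alphabet (wrapping around).
For "pwhisper", step one produces "sperpwhi"; step two turns that into "olanlsde".

olanlsde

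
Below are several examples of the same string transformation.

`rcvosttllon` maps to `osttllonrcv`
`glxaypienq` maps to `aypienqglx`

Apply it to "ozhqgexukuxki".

qgexukuxkiozh

The pattern: move the first 3 characters to the end (rotate left by 3).
Doing the same to "ozhqgexukuxki": "qgexukuxkiozh".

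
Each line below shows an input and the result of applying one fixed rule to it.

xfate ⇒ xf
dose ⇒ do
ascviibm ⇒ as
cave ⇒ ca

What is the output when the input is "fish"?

fi

The transformation: keep only the first 2 characters.
So "fish" becomes "fi".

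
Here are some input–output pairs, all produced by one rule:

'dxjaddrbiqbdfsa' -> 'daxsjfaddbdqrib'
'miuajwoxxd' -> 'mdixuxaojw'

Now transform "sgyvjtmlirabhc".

scghybvajrtiml

The pattern: take characters alternately from the front and the back (1st, last, 2nd, 2nd-last, ...).
On "sgyvjtmlirabhc" that produces "scghybvajrtiml".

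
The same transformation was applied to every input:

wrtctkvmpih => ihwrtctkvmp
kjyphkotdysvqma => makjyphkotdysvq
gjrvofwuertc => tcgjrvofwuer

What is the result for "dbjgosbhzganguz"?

The pattern: move the last 2 characters to the front (rotate right by 2).
Doing the same to "dbjgosbhzganguz": "uzdbjgosbhzgang".

uzdbjgosbhzgang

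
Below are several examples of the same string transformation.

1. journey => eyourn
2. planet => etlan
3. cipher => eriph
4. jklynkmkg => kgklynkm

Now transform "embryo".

The transformation: delete the first character, then move the last 2 characters to the front (rotate right by 2).
"embryo" → "yombr".

yombr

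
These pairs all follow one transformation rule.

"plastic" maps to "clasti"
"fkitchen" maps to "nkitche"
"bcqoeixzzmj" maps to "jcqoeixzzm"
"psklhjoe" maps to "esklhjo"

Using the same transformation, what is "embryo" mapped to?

ombry

In each case the input is transformed by: swap the first and last characters, then delete the last character.
Doing the same to "embryo": "ombry".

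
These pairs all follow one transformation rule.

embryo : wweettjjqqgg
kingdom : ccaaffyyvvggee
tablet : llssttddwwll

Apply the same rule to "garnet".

Each output is the input with this applied: double every character, then shift every letter 8 places backward in the alphabet (wrapping around).
For "garnet" the result is "yyssjjffwwll".

yyssjjffwwll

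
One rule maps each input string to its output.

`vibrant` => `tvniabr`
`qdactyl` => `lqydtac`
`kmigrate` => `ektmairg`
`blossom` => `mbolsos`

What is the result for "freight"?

Each output is the input with this applied: reverse the string, then take characters alternately from the front and the back (1st, last, 2nd, 2nd-last, ...).
Applying that to "freight" gives "tfhrgei".

tfhrgei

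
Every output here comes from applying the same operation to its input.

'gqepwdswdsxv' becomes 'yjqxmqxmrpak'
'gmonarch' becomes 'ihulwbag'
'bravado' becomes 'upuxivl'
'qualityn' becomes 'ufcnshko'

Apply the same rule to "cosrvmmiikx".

The transformation: move the first 2 characters to the end (rotate left by 2), then shift every letter 6 places backward in the alphabet (wrapping around).
Starting from "cosrvmmiikx": after the first operation, "srvmmiikxco"; after the second, "mlpggccerwi".

mlpggccerwi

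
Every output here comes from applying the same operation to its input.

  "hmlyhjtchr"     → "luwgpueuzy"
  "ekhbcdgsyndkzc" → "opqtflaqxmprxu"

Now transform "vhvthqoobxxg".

The transformation: shift every letter 13 places forward in the alphabet (wrapping around) — i.e. ROT13, then move the first 3 characters to the end (rotate left by 3).
Applying both steps to "vhvthqoobxxg": "iuigudbbokkt", then "gudbbokktiui".

gudbbokktiui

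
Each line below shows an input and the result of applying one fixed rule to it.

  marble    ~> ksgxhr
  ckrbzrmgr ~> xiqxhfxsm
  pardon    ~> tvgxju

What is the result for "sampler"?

xygsvrk

Each output is the input with this applied: move the last character to the front, then shift every letter 6 places forward in the alphabet (wrapping around).
For "sampler", step one produces "rsample"; step two turns that into "xygsvrk".
(Check on "marble": → "emarbl" → "ksgxhr" ✓)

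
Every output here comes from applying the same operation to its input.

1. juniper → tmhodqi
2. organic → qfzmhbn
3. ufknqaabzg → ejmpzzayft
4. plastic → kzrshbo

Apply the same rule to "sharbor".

gzqanqr

What's happening: shift every letter 1 place backward in the alphabet (wrapping around), then move the first character to the end.
On "sharbor": the first step gives "rgzqanq", and the second then gives "gzqanqr".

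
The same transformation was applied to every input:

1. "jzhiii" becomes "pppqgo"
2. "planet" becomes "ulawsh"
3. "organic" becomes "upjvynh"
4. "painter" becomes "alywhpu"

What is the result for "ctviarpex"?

Each output is the input with this applied: shift every letter 7 places forward in the alphabet (wrapping around), then move the last 3 characters to the front (rotate right by 3).
Applying that to "ctviarpex" gives "wlejacphy".

wlejacphy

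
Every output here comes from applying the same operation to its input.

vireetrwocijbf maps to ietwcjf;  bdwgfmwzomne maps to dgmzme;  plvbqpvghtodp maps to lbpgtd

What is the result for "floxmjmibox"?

lxjio

Looking at the pairs, the operation is to keep every other character starting from the second (positions 2nd, 4th, 6th, ...).
So "floxmjmibox" becomes "lxjio".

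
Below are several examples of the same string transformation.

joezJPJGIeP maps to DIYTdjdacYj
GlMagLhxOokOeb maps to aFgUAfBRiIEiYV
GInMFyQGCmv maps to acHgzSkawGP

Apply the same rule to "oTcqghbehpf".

InWKABVYBJZ

Looking at the pairs, the operation is to shift every letter 6 places backward in the alphabet (wrapping around), then flip the case of every letter.
Working it through for "oTcqghbehpf": intermediate "iNwkabvybjz", final "InWKABVYBJZ".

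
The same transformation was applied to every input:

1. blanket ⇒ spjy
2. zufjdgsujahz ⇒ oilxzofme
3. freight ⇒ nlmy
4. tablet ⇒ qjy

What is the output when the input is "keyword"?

The rule is to delete the first 3 characters, then shift every letter 5 places forward in the alphabet (wrapping around).
"keyword" → "btwi".

btwi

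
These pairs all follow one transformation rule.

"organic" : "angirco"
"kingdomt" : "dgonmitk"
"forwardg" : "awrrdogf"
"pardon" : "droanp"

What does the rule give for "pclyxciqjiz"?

The transformation: take characters alternately from the front and the back (1st, last, 2nd, 2nd-last, ...), then reverse the string.
For "pclyxciqjiz", step one produces "pzciljyqxic"; step two turns that into "cixqyjliczp".

cixqyjliczp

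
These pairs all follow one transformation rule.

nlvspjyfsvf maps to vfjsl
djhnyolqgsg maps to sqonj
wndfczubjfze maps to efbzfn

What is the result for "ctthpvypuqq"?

qpvht

Rule — keep every other character starting from the second (positions 2nd, 4th, 6th, ...), then reverse the string.
So "ctthpvypuqq" becomes "qpvht".
(Check on "wndfczubjfze": → "nfzbfe" → "efbzfn" ✓)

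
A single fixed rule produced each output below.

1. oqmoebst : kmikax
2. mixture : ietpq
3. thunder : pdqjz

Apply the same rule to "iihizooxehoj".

eedevkktad

The pattern: shift every letter 4 places backward in the alphabet (wrapping around), then delete the last 2 characters.
Applying both steps to "iihizooxehoj": "eedevkktadkf", then "eedevkktad".
(Check on "thunder": → "pdqjzan" → "pdqjz" ✓)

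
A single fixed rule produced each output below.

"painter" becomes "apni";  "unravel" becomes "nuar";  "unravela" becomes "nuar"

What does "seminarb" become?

esim

The pattern: swap each adjacent pair of characters (1↔2, 3↔4, ...), then keep only the first 4 characters.
"seminarb" → "esimanbr" → "esim".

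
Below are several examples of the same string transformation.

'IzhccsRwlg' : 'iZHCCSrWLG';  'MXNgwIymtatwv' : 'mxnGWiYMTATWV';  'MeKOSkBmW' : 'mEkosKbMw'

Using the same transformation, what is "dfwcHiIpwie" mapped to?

DFWChIiPWIE

In each case the input is transformed by: flip the case of every letter.
"dfwcHiIpwie" → "DFWChIiPWIE".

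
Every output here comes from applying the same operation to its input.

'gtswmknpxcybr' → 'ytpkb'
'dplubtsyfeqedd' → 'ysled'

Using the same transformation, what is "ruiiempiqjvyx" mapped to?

Rule — sort the characters into reverse alphabetical order, then keep one character in every 3, starting at position 1 (positions 1st, 4th, 7th, ...).
On "ruiiempiqjvyx": the first step gives "yxvurqpmjiiie", and the second then gives "yupie".

yupie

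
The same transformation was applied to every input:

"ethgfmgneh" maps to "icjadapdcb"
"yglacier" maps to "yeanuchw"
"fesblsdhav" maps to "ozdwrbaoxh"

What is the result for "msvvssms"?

ooioiorr

Looking at the pairs, the operation is to shift every letter 4 places backward in the alphabet (wrapping around), then swap the front and back halves of the string.
For "msvvssms", step one produces "iorrooio"; step two turns that into "ooioiorr".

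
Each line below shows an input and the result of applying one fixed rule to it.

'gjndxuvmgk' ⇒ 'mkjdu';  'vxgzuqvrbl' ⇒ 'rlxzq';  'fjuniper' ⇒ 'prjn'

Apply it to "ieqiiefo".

eoei

Each output is the input with this applied: move the last 3 characters to the front (rotate right by 3), then keep every other character starting from the first (positions 1st, 3rd, 5th, ...).
Applying both steps to "ieqiiefo": "efoieqii", then "eoei".
(Check on "fjuniper": → "perfjuni" → "prjn" ✓)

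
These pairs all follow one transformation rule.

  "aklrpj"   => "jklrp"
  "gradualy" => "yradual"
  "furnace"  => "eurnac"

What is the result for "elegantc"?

What's happening: delete the first character, then move the last character to the front.
"elegantc" → "legantc" → "clegant".

clegant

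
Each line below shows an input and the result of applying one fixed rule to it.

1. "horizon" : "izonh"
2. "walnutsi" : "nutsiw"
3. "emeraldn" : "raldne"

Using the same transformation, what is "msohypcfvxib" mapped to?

hypcfvxibm

What's happening: move the first character to the end, then delete the first 2 characters.
Working it through for "msohypcfvxib": intermediate "sohypcfvxibm", final "hypcfvxibm".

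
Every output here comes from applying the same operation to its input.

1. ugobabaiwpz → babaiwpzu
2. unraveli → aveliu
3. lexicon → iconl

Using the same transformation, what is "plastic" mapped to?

sticp

The rule is to move the first character to the end, then delete the first 2 characters.
Working it through for "plastic": intermediate "lasticp", final "sticp".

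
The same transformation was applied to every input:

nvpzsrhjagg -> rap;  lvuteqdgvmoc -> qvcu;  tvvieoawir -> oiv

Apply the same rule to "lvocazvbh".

zho

The transformation: keep one character in every 3, starting at position 3 (positions 3rd, 6th, 9th, ...), then move the first character to the end.
On "lvocazvbh": the first step gives "ozh", and the second then gives "zho".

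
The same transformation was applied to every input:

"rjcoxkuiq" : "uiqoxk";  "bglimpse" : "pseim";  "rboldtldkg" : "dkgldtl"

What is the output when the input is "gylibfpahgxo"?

gxoibfpah

What's happening: delete the first 3 characters, then move the last 3 characters to the front (rotate right by 3).
Working it through for "gylibfpahgxo": intermediate "ibfpahgxo", final "gxoibfpah".
(Check on "bglimpse": → "impse" → "pseim" ✓)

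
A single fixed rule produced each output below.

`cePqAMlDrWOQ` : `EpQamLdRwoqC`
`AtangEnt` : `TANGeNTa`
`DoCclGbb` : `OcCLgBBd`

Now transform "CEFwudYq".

efWUDyQc

The transformation: flip the case of every letter, then move the first character to the end.
For "CEFwudYq", step one produces "cefWUDyQ"; step two turns that into "efWUDyQc".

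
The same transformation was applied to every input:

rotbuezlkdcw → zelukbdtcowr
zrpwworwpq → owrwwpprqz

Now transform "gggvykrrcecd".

rkrycvegcgdg

Each output is the input with this applied: take characters alternately from the front and the back (1st, last, 2nd, 2nd-last, ...), then reverse the string.
Starting from "gggvykrrcecd": after the first operation, "gdgcgevcyrkr"; after the second, "rkrycvegcgdg".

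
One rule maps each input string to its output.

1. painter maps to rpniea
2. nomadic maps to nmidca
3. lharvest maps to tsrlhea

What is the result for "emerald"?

mleeda

Each output is the input with this applied: sort the characters into reverse alphabetical order, then delete the first character.
On "emerald": the first step gives "rmleeda", and the second then gives "mleeda".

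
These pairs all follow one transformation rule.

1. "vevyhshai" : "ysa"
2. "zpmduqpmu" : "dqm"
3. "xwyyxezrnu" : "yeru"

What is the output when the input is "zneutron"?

In each case the input is transformed by: delete the first 3 characters, then keep every other character starting from the first (positions 1st, 3rd, 5th, ...).
Applying that to "zneutron" gives "urn".

urn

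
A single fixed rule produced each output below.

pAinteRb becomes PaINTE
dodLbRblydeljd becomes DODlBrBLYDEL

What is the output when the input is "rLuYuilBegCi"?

RlUyUILbEG

The rule is to delete the last 2 characters, then flip the case of every letter.
On "rLuYuilBegCi": the first step gives "rLuYuilBeg", and the second then gives "RlUyUILbEG".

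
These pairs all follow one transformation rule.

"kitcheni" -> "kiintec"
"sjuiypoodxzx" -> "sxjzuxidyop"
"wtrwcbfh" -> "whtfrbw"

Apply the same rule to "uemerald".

udelmae

The rule is to take characters alternately from the front and the back (1st, last, 2nd, 2nd-last, ...), then delete the last character.
For "uemerald", step one produces "udelmaer"; step two turns that into "udelmae".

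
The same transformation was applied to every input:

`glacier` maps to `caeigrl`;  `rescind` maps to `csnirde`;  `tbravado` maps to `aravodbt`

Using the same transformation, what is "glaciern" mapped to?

caeinrlg

Rule — move the first 2 characters to the end (rotate left by 2), then swap each adjacent pair of characters (1↔2, 3↔4, ...).
On "glaciern": the first step gives "acierngl", and the second then gives "caeinrlg".
(Check on "tbravado": → "ravadotb" → "aravodbt" ✓)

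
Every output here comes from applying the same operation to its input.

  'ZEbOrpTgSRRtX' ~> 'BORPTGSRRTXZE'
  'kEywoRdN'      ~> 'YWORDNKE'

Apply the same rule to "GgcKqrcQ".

CKQRCQGG

The pattern: move the first 2 characters to the end (rotate left by 2), then convert every letter to uppercase.
Applying that to "GgcKqrcQ" gives "CKQRCQGG".
(Check on "ZEbOrpTgSRRtX": → "bOrpTgSRRtXZE" → "BORPTGSRRTXZE" ✓)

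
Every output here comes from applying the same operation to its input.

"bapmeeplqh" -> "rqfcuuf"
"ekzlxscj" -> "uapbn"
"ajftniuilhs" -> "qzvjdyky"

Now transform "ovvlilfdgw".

The pattern: shift every letter 10 places backward in the alphabet (wrapping around), then delete the last 3 characters.
For "ovvlilfdgw" the result is "ellbybv".

ellbybv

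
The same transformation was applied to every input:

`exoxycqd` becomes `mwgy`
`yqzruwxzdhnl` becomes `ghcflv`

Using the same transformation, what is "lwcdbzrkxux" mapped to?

tkjzff

The pattern: shift every letter 8 places forward in the alphabet (wrapping around), then keep every other character starting from the first (positions 1st, 3rd, 5th, ...).
On "lwcdbzrkxux" that produces "tkjzff".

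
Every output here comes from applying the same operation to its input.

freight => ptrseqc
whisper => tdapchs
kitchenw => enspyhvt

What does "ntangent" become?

lyrpyeye

Each output is the input with this applied: move the first 2 characters to the end (rotate left by 2), then shift every letter 11 places forward in the alphabet (wrapping around).
Working it through for "ntangent": intermediate "angentnt", final "lyrpyeye".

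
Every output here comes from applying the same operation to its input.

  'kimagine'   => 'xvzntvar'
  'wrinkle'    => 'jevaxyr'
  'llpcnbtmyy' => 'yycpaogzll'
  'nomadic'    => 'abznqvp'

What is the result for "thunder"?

guhaqre

Rule — shift every letter 13 places forward in the alphabet (wrapping around) — i.e. ROT13.
Applying that to "thunder" gives "guhaqre".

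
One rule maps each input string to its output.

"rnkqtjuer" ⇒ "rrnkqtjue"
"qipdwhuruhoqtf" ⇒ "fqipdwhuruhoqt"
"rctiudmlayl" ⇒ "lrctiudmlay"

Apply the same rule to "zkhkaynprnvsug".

The transformation: move the last character to the front.
Applying that to "zkhkaynprnvsug" gives "gzkhkaynprnvsu".

gzkhkaynprnvsu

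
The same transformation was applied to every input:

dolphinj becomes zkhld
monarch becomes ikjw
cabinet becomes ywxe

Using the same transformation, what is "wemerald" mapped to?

Looking at the pairs, the operation is to delete the last 3 characters, then shift every letter 4 places backward in the alphabet (wrapping around).
Applying both steps to "wemerald": "wemer", then "saian".

saian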